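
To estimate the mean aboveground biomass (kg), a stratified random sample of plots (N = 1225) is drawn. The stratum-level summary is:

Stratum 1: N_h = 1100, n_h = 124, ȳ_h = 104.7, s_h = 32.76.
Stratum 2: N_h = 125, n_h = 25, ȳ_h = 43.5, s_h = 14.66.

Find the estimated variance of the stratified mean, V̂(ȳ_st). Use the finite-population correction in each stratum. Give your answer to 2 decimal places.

V̂(ȳ_st) ≈ 6.26

V̂(ȳ_st) = Σ W_h² (1 − n_h/N_h) s_h²/n_h, with W_h = N_h/N and N = 1225:
  stratum 1: (1100/1225)²·(1 − 124/1100)·32.76²/124 = 6.19208
  stratum 2: (125/1225)²·(1 − 25/125)·14.66²/25 = 0.0716087
V̂(ȳ_st) = 6.26369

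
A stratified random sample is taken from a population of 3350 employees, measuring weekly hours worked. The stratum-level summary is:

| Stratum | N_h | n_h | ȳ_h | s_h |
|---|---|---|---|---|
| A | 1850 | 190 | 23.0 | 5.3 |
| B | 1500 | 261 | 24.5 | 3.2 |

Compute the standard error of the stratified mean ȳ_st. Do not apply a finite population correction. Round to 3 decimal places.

V̂(ȳ_st) = Σ W_h² s_h²/n_h, with W_h = N_h/N and N = 3350:
  stratum A: (1850/3350)²·5.3²/190 = 0.0450871
  stratum B: (1500/3350)²·3.2²/261 = 0.00786597
V̂(ȳ_st) = 0.052953
SE(ȳ_st) = √0.052953 = 0.230115

SE(ȳ_st) ≈ 0.230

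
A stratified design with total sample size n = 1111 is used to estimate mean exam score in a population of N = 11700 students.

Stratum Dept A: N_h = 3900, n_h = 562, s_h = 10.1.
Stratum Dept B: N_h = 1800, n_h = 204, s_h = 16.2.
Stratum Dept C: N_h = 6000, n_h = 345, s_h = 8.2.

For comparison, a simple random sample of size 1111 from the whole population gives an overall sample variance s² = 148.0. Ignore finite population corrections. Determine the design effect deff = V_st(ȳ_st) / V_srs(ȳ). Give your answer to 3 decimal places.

deff ≈ 0.765

V̂(ȳ_st) = Σ W_h² s_h²/n_h, with W_h = N_h/N and N = 11700:
  stratum Dept A: (3900/11700)²·10.1²/562 = 0.0201681
  stratum Dept B: (1800/11700)²·16.2²/204 = 0.030449
  stratum Dept C: (6000/11700)²·8.2²/345 = 0.0512554
V_st = 0.101872
V_srs = s²/n = 148.0/1111 = 0.133213
deff = V_st / V_srs = 0.101872/0.133213 = 0.7647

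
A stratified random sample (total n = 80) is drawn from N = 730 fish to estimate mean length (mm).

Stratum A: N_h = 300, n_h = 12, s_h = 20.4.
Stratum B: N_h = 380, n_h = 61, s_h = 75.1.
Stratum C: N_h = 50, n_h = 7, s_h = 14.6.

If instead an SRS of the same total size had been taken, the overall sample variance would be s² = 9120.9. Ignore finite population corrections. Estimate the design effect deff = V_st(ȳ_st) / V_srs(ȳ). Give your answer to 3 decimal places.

deff ≈ 0.272

V̂(ȳ_st) = Σ W_h² s_h²/n_h, with W_h = N_h/N and N = 730:
  stratum A: (300/730)²·20.4²/12 = 5.85701
  stratum B: (380/730)²·75.1²/61 = 25.0537
  stratum C: (50/730)²·14.6²/7 = 0.142857
V_st = 31.0535
V_srs = s²/n = 9120.9/80 = 114.011
deff = V_st / V_srs = 31.0535/114.011 = 0.2724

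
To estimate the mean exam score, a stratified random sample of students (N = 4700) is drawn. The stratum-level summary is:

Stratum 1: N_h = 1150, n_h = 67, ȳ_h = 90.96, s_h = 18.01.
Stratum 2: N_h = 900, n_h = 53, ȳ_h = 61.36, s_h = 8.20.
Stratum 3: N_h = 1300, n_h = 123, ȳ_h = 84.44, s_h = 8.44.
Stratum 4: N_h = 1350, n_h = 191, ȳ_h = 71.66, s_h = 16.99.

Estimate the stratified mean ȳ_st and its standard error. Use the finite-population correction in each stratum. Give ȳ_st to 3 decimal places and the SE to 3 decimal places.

ȳ_st ≈ 77.945, SE ≈ 0.681

ȳ_st = Σ W_h ȳ_h = (1150·90.96 + 900·61.36 + 1300·84.44 + 1350·71.66)/4700 = 77.94489
V̂(ȳ_st) = Σ W_h² (1 − n_h/N_h) s_h²/n_h, with W_h = N_h/N and N = 4700:
  stratum 1: (1150/4700)²·(1 − 67/1150)·18.01²/67 = 0.27295
  stratum 2: (900/4700)²·(1 − 53/900)·8.20²/53 = 0.0437806
  stratum 3: (1300/4700)²·(1 − 123/1300)·8.44²/123 = 0.0401147
  stratum 4: (1350/4700)²·(1 − 191/1350)·16.99²/191 = 0.107047
V̂(ȳ_st) = 0.463893
SE(ȳ_st) = √0.463893 = 0.681097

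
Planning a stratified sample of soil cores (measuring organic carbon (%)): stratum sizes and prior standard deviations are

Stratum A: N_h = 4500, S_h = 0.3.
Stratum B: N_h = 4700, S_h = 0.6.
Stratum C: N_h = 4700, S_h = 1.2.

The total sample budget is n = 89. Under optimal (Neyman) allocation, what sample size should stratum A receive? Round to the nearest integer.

12

Neyman allocation: n_h = n · N_h S_h / Σ N_i S_i, with n = 89.
  stratum A: N_h·S_h = 4500·0.3 = 1350.00
  stratum B: N_h·S_h = 4700·0.6 = 2820.00
  stratum C: N_h·S_h = 4700·1.2 = 5640.00
Σ N_h S_h = 9810.00
n for stratum A = 89·1350.00/9810.00 = 12.248 → 12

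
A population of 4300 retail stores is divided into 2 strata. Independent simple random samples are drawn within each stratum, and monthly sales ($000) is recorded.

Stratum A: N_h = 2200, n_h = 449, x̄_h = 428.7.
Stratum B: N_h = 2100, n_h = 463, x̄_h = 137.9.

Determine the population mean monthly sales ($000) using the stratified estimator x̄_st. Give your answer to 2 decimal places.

N = Σ N_h = 4300. Stratum weights W_h = N_h/N.
x̄_st = (2200·428.7 + 2100·137.9) / 4300 = 286.6814

x̄_st ≈ 286.68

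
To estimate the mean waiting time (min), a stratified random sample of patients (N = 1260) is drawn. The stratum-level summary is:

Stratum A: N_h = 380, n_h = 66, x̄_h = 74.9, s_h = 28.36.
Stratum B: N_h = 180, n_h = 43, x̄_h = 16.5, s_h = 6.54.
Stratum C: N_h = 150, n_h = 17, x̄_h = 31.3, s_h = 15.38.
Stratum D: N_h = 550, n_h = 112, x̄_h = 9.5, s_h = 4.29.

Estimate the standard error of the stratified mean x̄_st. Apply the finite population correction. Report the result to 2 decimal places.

SE(x̄_st) ≈ 1.06

V̂(x̄_st) = Σ W_h² (1 − n_h/N_h) s_h²/n_h, with W_h = N_h/N and N = 1260:
  stratum A: (380/1260)²·(1 − 66/380)·28.36²/66 = 0.915884
  stratum B: (180/1260)²·(1 − 43/180)·6.54²/43 = 0.0154504
  stratum C: (150/1260)²·(1 − 17/150)·15.38²/17 = 0.17485
  stratum D: (550/1260)²·(1 − 112/550)·4.29²/112 = 0.024934
V̂(x̄_st) = 1.13112
SE(x̄_st) = √1.13112 = 1.06354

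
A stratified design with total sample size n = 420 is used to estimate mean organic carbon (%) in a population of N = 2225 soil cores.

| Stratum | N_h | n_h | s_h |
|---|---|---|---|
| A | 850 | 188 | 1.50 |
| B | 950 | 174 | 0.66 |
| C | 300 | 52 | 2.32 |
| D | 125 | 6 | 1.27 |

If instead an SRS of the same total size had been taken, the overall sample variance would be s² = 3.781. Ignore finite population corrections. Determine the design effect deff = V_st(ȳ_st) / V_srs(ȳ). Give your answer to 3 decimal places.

deff ≈ 0.548

V̂(ȳ_st) = Σ W_h² s_h²/n_h, with W_h = N_h/N and N = 2225:
  stratum A: (850/2225)²·1.50²/188 = 0.00174664
  stratum B: (950/2225)²·0.66²/174 = 0.000456379
  stratum C: (300/2225)²·2.32²/52 = 0.00188172
  stratum D: (125/2225)²·1.27²/6 = 0.00084843
V_st = 0.00493317
V_srs = s²/n = 3.781/420 = 0.00900238
deff = V_st / V_srs = 0.00493317/0.00900238 = 0.5480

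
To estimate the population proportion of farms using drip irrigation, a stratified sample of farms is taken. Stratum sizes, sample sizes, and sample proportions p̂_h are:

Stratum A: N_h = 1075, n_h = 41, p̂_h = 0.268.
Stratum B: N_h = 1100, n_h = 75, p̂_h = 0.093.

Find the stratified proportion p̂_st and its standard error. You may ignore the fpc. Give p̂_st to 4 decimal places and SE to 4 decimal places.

N = 2175; stratum weights W_h = N_h/N.
p̂_st = Σ W_h p̂_h = (1075·0.268 + 1100·0.093)/2175 = 0.17949
V̂(p̂_st) = Σ W_h² p̂_h(1−p̂_h)/(n_h−1):
  stratum A: (1075/2175)²·0.268·0.732/40 = 0.00119808
  stratum B: (1100/2175)²·0.093·0.907/74 = 0.000291558
V̂(p̂_st) = 0.00148963; SE = √V̂ = 0.0385958

p̂_st ≈ 0.1795, SE ≈ 0.0386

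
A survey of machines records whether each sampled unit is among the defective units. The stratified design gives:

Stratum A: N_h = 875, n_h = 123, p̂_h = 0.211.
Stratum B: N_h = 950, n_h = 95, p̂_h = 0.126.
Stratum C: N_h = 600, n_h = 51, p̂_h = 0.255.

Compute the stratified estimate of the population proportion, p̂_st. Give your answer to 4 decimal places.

N = 2425; stratum weights W_h = N_h/N.
p̂_st = Σ W_h p̂_h = (875·0.211 + 950·0.126 + 600·0.255)/2425 = 0.18859

p̂_st ≈ 0.1886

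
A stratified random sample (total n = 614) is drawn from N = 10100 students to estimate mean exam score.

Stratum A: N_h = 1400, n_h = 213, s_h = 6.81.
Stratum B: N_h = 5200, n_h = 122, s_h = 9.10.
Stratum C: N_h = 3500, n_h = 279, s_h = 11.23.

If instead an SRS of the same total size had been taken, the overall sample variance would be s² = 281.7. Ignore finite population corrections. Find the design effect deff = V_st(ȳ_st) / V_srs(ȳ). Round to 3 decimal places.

deff ≈ 0.520

V̂(ȳ_st) = Σ W_h² s_h²/n_h, with W_h = N_h/N and N = 10100:
  stratum A: (1400/10100)²·6.81²/213 = 0.00418339
  stratum B: (5200/10100)²·9.10²/122 = 0.179923
  stratum C: (3500/10100)²·11.23²/279 = 0.0542811
V_st = 0.238388
V_srs = s²/n = 281.7/614 = 0.458795
deff = V_st / V_srs = 0.238388/0.458795 = 0.5196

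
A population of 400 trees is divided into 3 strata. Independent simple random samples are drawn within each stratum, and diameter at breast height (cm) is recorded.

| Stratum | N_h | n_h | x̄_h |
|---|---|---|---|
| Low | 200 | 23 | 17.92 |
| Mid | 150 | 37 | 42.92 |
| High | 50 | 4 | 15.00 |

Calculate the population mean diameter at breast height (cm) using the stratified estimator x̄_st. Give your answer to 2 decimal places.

x̄_st ≈ 26.93

N = Σ N_h = 400. Stratum weights W_h = N_h/N.
x̄_st = (200·17.92 + 150·42.92 + 50·15.00) / 400 = 26.9300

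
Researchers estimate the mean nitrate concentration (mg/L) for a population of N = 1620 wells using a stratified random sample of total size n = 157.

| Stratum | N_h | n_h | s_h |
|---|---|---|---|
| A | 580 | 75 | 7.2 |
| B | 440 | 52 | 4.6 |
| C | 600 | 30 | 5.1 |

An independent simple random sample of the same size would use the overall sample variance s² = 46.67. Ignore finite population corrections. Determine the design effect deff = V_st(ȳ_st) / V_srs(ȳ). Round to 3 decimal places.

V̂(ȳ_st) = Σ W_h² s_h²/n_h, with W_h = N_h/N and N = 1620:
  stratum A: (580/1620)²·7.2²/75 = 0.0885992
  stratum B: (440/1620)²·4.6²/52 = 0.0300184
  stratum C: (600/1620)²·5.1²/30 = 0.11893
V_st = 0.237548
V_srs = s²/n = 46.67/157 = 0.297261
deff = V_st / V_srs = 0.237548/0.297261 = 0.7991

deff ≈ 0.799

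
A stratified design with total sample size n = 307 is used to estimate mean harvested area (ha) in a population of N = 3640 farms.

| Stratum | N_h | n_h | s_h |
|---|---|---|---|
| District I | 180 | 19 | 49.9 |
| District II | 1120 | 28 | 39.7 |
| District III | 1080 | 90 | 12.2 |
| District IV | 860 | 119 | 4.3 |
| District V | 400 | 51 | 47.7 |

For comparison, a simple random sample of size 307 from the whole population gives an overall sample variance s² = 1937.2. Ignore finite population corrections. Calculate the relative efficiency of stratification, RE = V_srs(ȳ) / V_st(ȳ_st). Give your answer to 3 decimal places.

RE ≈ 0.995

V̂(ȳ_st) = Σ W_h² s_h²/n_h, with W_h = N_h/N and N = 3640:
  stratum District I: (180/3640)²·49.9²/19 = 0.320472
  stratum District II: (1120/3640)²·39.7²/28 = 5.32913
  stratum District III: (1080/3640)²·12.2²/90 = 0.145587
  stratum District IV: (860/3640)²·4.3²/119 = 0.00867329
  stratum District V: (400/3640)²·47.7²/51 = 0.538746
V_st = 6.34261
V_srs = s²/n = 1937.2/307 = 6.3101
Relative efficiency = V_srs / V_st = 6.3101/6.34261 = 0.9949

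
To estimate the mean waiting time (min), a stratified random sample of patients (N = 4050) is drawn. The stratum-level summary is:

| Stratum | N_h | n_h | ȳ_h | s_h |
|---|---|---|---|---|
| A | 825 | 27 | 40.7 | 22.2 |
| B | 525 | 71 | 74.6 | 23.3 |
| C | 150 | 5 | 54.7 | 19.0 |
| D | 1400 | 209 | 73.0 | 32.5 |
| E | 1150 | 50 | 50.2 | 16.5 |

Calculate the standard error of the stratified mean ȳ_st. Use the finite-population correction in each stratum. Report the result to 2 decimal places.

V̂(ȳ_st) = Σ W_h² (1 − n_h/N_h) s_h²/n_h, with W_h = N_h/N and N = 4050:
  stratum A: (825/4050)²·(1 − 27/825)·22.2²/27 = 0.732637
  stratum B: (525/4050)²·(1 − 71/525)·23.3²/71 = 0.111111
  stratum C: (150/4050)²·(1 − 5/150)·19.0²/5 = 0.0957385
  stratum D: (1400/4050)²·(1 − 209/1400)·32.5²/209 = 0.513748
  stratum E: (1150/4050)²·(1 − 50/1150)·16.5²/50 = 0.419931
V̂(ȳ_st) = 1.87317
SE(ȳ_st) = √1.87317 = 1.36864

SE(ȳ_st) ≈ 1.37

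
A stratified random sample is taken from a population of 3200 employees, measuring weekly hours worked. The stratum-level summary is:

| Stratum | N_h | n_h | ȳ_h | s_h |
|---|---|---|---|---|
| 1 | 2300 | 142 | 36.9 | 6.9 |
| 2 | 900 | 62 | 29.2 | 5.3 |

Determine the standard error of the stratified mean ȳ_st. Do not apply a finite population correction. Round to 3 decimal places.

SE(ȳ_st) ≈ 0.457

V̂(ȳ_st) = Σ W_h² s_h²/n_h, with W_h = N_h/N and N = 3200:
  stratum 1: (2300/3200)²·6.9²/142 = 0.173207
  stratum 2: (900/3200)²·5.3²/62 = 0.0358381
V̂(ȳ_st) = 0.209045
SE(ȳ_st) = √0.209045 = 0.457215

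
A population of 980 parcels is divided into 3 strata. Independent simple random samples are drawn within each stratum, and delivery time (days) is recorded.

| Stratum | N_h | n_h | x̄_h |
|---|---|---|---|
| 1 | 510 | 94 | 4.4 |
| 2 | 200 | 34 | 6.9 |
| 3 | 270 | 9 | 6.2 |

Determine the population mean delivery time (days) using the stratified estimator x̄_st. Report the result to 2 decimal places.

N = Σ N_h = 980. Stratum weights W_h = N_h/N.
x̄_st = (510·4.4 + 200·6.9 + 270·6.2) / 980 = 5.4061

x̄_st ≈ 5.41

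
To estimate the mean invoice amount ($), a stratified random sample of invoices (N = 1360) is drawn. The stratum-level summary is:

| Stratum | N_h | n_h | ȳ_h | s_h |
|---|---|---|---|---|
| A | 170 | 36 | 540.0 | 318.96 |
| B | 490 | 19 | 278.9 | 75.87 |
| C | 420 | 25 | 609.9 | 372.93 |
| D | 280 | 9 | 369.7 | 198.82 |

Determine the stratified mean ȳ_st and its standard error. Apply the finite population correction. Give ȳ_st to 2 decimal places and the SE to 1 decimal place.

ȳ_st ≈ 432.45, SE ≈ 27.4

ȳ_st = Σ W_h ȳ_h = (170·540.0 + 490·278.9 + 420·609.9 + 280·369.7)/1360 = 432.45221
V̂(ȳ_st) = Σ W_h² (1 − n_h/N_h) s_h²/n_h, with W_h = N_h/N and N = 1360:
  stratum A: (170/1360)²·(1 − 36/170)·318.96²/36 = 34.8053
  stratum B: (490/1360)²·(1 − 19/490)·75.87²/19 = 37.803
  stratum C: (420/1360)²·(1 − 25/420)·372.93²/25 = 498.98
  stratum D: (280/1360)²·(1 − 9/280)·198.82²/9 = 180.189
V̂(ȳ_st) = 751.777
SE(ȳ_st) = √751.777 = 27.4186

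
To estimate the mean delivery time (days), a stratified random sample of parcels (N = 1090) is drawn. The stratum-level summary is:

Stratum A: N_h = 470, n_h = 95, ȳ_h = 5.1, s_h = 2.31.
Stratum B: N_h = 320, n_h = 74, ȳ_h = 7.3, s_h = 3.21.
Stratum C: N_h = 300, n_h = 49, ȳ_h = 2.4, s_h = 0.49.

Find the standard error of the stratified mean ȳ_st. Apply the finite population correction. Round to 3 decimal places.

V̂(ȳ_st) = Σ W_h² (1 − n_h/N_h) s_h²/n_h, with W_h = N_h/N and N = 1090:
  stratum A: (470/1090)²·(1 − 95/470)·2.31²/95 = 0.00833252
  stratum B: (320/1090)²·(1 − 74/320)·3.21²/74 = 0.00922594
  stratum C: (300/1090)²·(1 − 49/300)·0.49²/49 = 0.000310555
V̂(ȳ_st) = 0.017869
SE(ȳ_st) = √0.017869 = 0.133675

SE(ȳ_st) ≈ 0.134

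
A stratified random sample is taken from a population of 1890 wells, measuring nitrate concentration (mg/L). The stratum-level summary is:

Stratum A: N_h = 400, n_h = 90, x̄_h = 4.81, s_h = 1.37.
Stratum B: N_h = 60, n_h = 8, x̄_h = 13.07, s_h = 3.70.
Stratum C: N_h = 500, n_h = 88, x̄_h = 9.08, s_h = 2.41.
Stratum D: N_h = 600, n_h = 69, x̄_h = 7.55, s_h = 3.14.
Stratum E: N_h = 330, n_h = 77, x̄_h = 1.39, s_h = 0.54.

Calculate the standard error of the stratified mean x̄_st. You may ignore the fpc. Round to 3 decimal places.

V̂(x̄_st) = Σ W_h² s_h²/n_h, with W_h = N_h/N and N = 1890:
  stratum A: (400/1890)²·1.37²/90 = 0.000934103
  stratum B: (60/1890)²·3.70²/8 = 0.00172462
  stratum C: (500/1890)²·2.41²/88 = 0.00461921
  stratum D: (600/1890)²·3.14²/69 = 0.0144009
  stratum E: (330/1890)²·0.54²/77 = 0.000115452
V̂(x̄_st) = 0.0217943
SE(x̄_st) = √0.0217943 = 0.147629

SE(x̄_st) ≈ 0.148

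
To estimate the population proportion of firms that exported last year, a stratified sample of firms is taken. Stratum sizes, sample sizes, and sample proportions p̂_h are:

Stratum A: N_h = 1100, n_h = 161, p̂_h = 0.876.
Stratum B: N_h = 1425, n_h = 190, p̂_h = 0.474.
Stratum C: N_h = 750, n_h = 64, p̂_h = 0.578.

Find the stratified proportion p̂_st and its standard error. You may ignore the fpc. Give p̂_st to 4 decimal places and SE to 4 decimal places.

p̂_st ≈ 0.6328, SE ≈ 0.0230

N = 3275; stratum weights W_h = N_h/N.
p̂_st = Σ W_h p̂_h = (1100·0.876 + 1425·0.474 + 750·0.578)/3275 = 0.63284
V̂(p̂_st) = Σ W_h² p̂_h(1−p̂_h)/(n_h−1):
  stratum A: (1100/3275)²·0.876·0.124/160 = 7.65894e-05
  stratum B: (1425/3275)²·0.474·0.526/189 = 0.000249752
  stratum C: (750/3275)²·0.578·0.422/63 = 0.000203048
V̂(p̂_st) = 0.00052939; SE = √V̂ = 0.0230085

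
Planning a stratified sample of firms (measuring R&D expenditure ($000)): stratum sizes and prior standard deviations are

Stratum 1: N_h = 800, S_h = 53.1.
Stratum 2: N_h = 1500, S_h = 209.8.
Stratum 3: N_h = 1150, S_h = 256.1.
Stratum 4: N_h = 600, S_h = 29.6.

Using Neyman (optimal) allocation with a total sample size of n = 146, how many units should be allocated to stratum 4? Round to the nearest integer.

4

Neyman allocation: n_h = n · N_h S_h / Σ N_i S_i, with n = 146.
  stratum 1: N_h·S_h = 800·53.1 = 42480.00
  stratum 2: N_h·S_h = 1500·209.8 = 314700.00
  stratum 3: N_h·S_h = 1150·256.1 = 294515.00
  stratum 4: N_h·S_h = 600·29.6 = 17760.00
Σ N_h S_h = 669455.00
n for stratum 4 = 146·17760.00/669455.00 = 3.873 → 4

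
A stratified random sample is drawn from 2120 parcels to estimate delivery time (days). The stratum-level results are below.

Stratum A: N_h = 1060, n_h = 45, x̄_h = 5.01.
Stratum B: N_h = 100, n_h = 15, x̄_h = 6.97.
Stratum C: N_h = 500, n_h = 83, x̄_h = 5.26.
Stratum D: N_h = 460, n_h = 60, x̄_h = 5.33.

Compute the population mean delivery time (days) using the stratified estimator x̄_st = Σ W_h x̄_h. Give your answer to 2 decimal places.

N = Σ N_h = 2120. Stratum weights W_h = N_h/N.
x̄_st = (1060·5.01 + 100·6.97 + 500·5.26 + 460·5.33) / 2120 = 5.2308

x̄_st ≈ 5.23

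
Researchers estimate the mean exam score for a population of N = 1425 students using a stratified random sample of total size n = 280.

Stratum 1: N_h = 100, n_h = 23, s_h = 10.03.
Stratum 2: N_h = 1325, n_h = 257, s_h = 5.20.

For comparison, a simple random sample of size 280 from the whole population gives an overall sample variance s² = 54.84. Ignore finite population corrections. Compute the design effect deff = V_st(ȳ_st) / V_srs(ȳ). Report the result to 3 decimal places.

deff ≈ 0.574

V̂(ȳ_st) = Σ W_h² s_h²/n_h, with W_h = N_h/N and N = 1425:
  stratum 1: (100/1425)²·10.03²/23 = 0.0215399
  stratum 2: (1325/1425)²·5.20²/257 = 0.0909653
V_st = 0.112505
V_srs = s²/n = 54.84/280 = 0.195857
deff = V_st / V_srs = 0.112505/0.195857 = 0.5744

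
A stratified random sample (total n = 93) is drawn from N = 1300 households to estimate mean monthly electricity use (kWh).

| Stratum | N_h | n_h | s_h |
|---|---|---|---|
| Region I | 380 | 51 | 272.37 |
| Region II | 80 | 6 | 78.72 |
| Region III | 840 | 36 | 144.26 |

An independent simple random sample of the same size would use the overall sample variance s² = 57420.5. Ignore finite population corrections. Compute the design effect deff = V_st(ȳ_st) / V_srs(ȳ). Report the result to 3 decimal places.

deff ≈ 0.599

V̂(ȳ_st) = Σ W_h² s_h²/n_h, with W_h = N_h/N and N = 1300:
  stratum Region I: (380/1300)²·272.37²/51 = 124.288
  stratum Region II: (80/1300)²·78.72²/6 = 3.91122
  stratum Region III: (840/1300)²·144.26²/36 = 241.358
V_st = 369.557
V_srs = s²/n = 57420.5/93 = 617.425
deff = V_st / V_srs = 369.557/617.425 = 0.5985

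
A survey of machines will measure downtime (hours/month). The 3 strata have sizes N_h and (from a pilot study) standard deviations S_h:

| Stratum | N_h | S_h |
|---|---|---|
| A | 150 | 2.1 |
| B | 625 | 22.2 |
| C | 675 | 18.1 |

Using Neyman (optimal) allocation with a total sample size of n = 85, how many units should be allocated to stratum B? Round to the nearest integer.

45

Neyman allocation: n_h = n · N_h S_h / Σ N_i S_i, with n = 85.
  stratum A: N_h·S_h = 150·2.1 = 315.00
  stratum B: N_h·S_h = 625·22.2 = 13875.00
  stratum C: N_h·S_h = 675·18.1 = 12217.50
Σ N_h S_h = 26407.50
n for stratum B = 85·13875.00/26407.50 = 44.661 → 45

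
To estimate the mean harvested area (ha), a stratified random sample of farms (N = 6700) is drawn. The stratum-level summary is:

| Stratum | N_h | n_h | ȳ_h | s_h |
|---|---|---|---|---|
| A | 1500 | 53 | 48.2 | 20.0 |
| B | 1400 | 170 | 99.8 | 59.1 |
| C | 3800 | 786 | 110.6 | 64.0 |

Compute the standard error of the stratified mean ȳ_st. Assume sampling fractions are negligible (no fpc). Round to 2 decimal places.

SE(ȳ_st) ≈ 1.72

V̂(ȳ_st) = Σ W_h² s_h²/n_h, with W_h = N_h/N and N = 6700:
  stratum A: (1500/6700)²·20.0²/53 = 0.378283
  stratum B: (1400/6700)²·59.1²/170 = 0.897083
  stratum C: (3800/6700)²·64.0²/786 = 1.67631
V̂(ȳ_st) = 2.95168
SE(ȳ_st) = √2.95168 = 1.71804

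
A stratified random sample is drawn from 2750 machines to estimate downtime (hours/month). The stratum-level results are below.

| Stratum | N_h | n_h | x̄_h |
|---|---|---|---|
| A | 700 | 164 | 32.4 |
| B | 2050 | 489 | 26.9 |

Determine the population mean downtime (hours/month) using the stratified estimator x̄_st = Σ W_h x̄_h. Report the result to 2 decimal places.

N = Σ N_h = 2750. Stratum weights W_h = N_h/N.
x̄_st = (700·32.4 + 2050·26.9) / 2750 = 28.3000

x̄_st ≈ 28.30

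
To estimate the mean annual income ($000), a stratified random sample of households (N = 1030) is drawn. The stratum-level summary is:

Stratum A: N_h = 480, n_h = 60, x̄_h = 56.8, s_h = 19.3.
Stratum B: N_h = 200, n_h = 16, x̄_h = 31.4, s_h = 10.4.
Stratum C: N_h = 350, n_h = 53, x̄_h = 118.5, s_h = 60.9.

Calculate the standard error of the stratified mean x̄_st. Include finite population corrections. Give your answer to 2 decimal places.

V̂(x̄_st) = Σ W_h² (1 − n_h/N_h) s_h²/n_h, with W_h = N_h/N and N = 1030:
  stratum A: (480/1030)²·(1 − 60/480)·19.3²/60 = 1.17972
  stratum B: (200/1030)²·(1 − 16/200)·10.4²/16 = 0.234488
  stratum C: (350/1030)²·(1 − 53/350)·60.9²/53 = 6.8566
V̂(x̄_st) = 8.27081
SE(x̄_st) = √8.27081 = 2.8759

SE(x̄_st) ≈ 2.88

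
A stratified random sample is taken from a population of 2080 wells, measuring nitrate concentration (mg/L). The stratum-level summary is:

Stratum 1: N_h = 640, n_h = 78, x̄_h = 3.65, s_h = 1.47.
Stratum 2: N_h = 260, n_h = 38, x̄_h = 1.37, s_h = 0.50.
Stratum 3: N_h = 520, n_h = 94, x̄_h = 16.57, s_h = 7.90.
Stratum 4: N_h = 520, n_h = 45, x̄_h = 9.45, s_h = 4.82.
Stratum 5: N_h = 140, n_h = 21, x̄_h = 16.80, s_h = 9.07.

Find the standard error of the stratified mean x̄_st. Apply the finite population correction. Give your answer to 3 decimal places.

V̂(x̄_st) = Σ W_h² (1 − n_h/N_h) s_h²/n_h, with W_h = N_h/N and N = 2080:
  stratum 1: (640/2080)²·(1 − 78/640)·1.47²/78 = 0.00230319
  stratum 2: (260/2080)²·(1 − 38/260)·0.50²/38 = 8.7772e-05
  stratum 3: (520/2080)²·(1 − 94/520)·7.90²/94 = 0.0339948
  stratum 4: (520/2080)²·(1 − 45/520)·4.82²/45 = 0.0294749
  stratum 5: (140/2080)²·(1 − 21/140)·9.07²/21 = 0.0150849
V̂(x̄_st) = 0.0809456
SE(x̄_st) = √0.0809456 = 0.284509

SE(x̄_st) ≈ 0.285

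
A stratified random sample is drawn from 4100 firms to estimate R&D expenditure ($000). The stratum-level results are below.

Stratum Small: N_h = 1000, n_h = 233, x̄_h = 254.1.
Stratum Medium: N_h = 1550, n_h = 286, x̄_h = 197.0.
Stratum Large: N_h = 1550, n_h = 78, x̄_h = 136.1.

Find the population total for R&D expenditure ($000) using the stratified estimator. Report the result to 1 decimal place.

τ̂_st ≈ 770405.0

τ̂_st = Σ N_h x̄_h = 1000·254.1 + 1550·197.0 + 1550·136.1 = 770405.0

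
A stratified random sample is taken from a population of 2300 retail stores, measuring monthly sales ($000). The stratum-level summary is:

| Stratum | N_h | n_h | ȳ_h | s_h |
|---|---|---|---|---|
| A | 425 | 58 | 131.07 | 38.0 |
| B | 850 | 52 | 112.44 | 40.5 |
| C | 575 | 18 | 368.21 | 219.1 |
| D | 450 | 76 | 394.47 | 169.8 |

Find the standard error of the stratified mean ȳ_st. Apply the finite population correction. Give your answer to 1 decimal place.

SE(ȳ_st) ≈ 13.4

V̂(ȳ_st) = Σ W_h² (1 − n_h/N_h) s_h²/n_h, with W_h = N_h/N and N = 2300:
  stratum A: (425/2300)²·(1 − 58/425)·38.0²/58 = 0.734072
  stratum B: (850/2300)²·(1 − 52/850)·40.5²/52 = 4.04457
  stratum C: (575/2300)²·(1 − 18/575)·219.1²/18 = 161.465
  stratum D: (450/2300)²·(1 − 76/450)·169.8²/76 = 12.0695
V̂(ȳ_st) = 178.314
SE(ȳ_st) = √178.314 = 13.3534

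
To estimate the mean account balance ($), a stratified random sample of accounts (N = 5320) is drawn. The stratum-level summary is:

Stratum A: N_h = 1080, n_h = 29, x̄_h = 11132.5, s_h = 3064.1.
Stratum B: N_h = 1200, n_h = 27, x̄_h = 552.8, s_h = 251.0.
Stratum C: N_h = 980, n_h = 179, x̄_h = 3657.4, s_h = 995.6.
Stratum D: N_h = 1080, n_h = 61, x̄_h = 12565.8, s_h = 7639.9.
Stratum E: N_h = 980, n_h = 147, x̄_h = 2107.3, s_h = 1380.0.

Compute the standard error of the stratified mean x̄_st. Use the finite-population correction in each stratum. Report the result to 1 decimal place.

SE(x̄_st) ≈ 225.5

V̂(x̄_st) = Σ W_h² (1 − n_h/N_h) s_h²/n_h, with W_h = N_h/N and N = 5320:
  stratum A: (1080/5320)²·(1 − 29/1080)·3064.1²/29 = 12984.1
  stratum B: (1200/5320)²·(1 − 27/1200)·251.0²/27 = 116.049
  stratum C: (980/5320)²·(1 − 179/980)·995.6²/179 = 153.586
  stratum D: (1080/5320)²·(1 − 61/1080)·7639.9²/61 = 37206.6
  stratum E: (980/5320)²·(1 − 147/980)·1380.0²/147 = 373.67
V̂(x̄_st) = 50834
SE(x̄_st) = √50834 = 225.464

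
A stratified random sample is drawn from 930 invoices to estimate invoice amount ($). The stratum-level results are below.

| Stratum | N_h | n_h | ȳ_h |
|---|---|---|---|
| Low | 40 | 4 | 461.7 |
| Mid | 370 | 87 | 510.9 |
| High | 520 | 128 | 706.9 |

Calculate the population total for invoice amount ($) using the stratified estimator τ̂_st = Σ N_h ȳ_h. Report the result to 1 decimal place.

τ̂_st = Σ N_h ȳ_h = 40·461.7 + 370·510.9 + 520·706.9 = 575089.0

τ̂_st ≈ 575089.0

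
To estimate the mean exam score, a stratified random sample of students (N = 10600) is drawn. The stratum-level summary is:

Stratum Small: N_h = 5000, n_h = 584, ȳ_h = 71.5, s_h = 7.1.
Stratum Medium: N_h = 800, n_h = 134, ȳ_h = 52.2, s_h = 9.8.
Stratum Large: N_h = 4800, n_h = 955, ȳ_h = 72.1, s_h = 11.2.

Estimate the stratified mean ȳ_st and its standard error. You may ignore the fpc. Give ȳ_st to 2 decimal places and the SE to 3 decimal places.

ȳ_st = Σ W_h ȳ_h = (5000·71.5 + 800·52.2 + 4800·72.1)/10600 = 70.31509
V̂(ȳ_st) = Σ W_h² s_h²/n_h, with W_h = N_h/N and N = 10600:
  stratum Small: (5000/10600)²·7.1²/584 = 0.0192058
  stratum Medium: (800/10600)²·9.8²/134 = 0.0040824
  stratum Large: (4800/10600)²·11.2²/955 = 0.0269342
V̂(ȳ_st) = 0.0502223
SE(ȳ_st) = √0.0502223 = 0.224103

ȳ_st ≈ 70.32, SE ≈ 0.224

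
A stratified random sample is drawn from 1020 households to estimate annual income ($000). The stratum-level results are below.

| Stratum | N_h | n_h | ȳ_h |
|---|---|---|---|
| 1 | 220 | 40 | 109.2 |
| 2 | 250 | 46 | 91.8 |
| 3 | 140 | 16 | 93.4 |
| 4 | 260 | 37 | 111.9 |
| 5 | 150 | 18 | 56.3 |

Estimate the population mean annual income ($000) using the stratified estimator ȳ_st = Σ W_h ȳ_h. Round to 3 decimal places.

N = Σ N_h = 1020. Stratum weights W_h = N_h/N.
ȳ_st = (220·109.2 + 250·91.8 + 140·93.4 + 260·111.9 + 150·56.3) / 1020 = 95.67549

ȳ_st ≈ 95.675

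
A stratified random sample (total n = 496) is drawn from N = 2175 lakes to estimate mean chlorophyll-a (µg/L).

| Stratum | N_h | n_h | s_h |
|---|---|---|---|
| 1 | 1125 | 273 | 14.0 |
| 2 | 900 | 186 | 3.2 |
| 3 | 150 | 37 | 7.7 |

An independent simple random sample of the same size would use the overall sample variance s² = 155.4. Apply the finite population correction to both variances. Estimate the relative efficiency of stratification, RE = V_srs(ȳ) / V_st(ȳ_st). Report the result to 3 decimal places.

RE ≈ 1.524

V̂(ȳ_st) = Σ W_h² (1 − n_h/N_h) s_h²/n_h, with W_h = N_h/N and N = 2175:
  stratum 1: (1125/2175)²·(1 − 273/1125)·14.0²/273 = 0.145468
  stratum 2: (900/2175)²·(1 − 186/900)·3.2²/186 = 0.00747841
  stratum 3: (150/2175)²·(1 − 37/150)·7.7²/37 = 0.00574157
V_st = 0.158688
V_srs = (1 − 496/2175)·155.4/496 = 0.241858
Relative efficiency = V_srs / V_st = 0.241858/0.158688 = 1.5241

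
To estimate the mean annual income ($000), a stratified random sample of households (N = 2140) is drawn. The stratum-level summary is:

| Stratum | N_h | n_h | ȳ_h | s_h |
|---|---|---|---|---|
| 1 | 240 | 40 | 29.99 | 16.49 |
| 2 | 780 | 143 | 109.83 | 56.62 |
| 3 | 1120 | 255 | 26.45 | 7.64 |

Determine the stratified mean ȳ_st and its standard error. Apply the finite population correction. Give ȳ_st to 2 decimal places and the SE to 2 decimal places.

ȳ_st ≈ 57.24, SE ≈ 1.60

ȳ_st = Σ W_h ȳ_h = (240·29.99 + 780·109.83 + 1120·26.45)/2140 = 57.23785
V̂(ȳ_st) = Σ W_h² (1 − n_h/N_h) s_h²/n_h, with W_h = N_h/N and N = 2140:
  stratum 1: (240/2140)²·(1 − 40/240)·16.49²/40 = 0.0712517
  stratum 2: (780/2140)²·(1 − 143/780)·56.62²/143 = 2.43226
  stratum 3: (1120/2140)²·(1 − 255/1120)·7.64²/255 = 0.0484232
V̂(ȳ_st) = 2.55194
SE(ȳ_st) = √2.55194 = 1.59748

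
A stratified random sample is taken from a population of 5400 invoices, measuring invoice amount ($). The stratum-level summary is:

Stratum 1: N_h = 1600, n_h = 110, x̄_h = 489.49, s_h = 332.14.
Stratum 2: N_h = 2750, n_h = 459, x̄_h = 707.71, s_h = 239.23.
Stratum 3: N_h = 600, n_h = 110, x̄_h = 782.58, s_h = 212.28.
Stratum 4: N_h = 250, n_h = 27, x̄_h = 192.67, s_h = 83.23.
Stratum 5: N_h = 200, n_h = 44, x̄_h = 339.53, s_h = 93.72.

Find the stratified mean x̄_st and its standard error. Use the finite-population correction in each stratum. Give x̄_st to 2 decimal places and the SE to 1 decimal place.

x̄_st ≈ 613.89, SE ≈ 10.7

x̄_st = Σ W_h x̄_h = (1600·489.49 + 2750·707.71 + 600·782.58 + 250·192.67 + 200·339.53)/5400 = 613.89037
V̂(x̄_st) = Σ W_h² (1 − n_h/N_h) s_h²/n_h, with W_h = N_h/N and N = 5400:
  stratum 1: (1600/5400)²·(1 − 110/1600)·332.14²/110 = 81.9914
  stratum 2: (2750/5400)²·(1 − 459/2750)·239.23²/459 = 26.9395
  stratum 3: (600/5400)²·(1 − 110/600)·212.28²/110 = 4.13034
  stratum 4: (250/5400)²·(1 − 27/250)·83.23²/27 = 0.490516
  stratum 5: (200/5400)²·(1 − 44/200)·93.72²/44 = 0.213589
V̂(x̄_st) = 113.765
SE(x̄_st) = √113.765 = 10.6661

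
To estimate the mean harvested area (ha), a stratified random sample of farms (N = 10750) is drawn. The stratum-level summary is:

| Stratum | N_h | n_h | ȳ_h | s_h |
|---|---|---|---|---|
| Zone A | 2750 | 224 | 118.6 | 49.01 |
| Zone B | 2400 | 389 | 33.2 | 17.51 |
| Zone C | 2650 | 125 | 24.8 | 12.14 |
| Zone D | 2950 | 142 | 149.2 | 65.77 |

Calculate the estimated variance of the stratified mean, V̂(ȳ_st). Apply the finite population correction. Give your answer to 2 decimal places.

V̂(ȳ_st) = Σ W_h² (1 − n_h/N_h) s_h²/n_h, with W_h = N_h/N and N = 10750:
  stratum Zone A: (2750/10750)²·(1 − 224/2750)·49.01²/224 = 0.644571
  stratum Zone B: (2400/10750)²·(1 − 389/2400)·17.51²/389 = 0.0329177
  stratum Zone C: (2650/10750)²·(1 − 125/2650)·12.14²/125 = 0.0682681
  stratum Zone D: (2950/10750)²·(1 − 142/2950)·65.77²/142 = 2.18358
V̂(ȳ_st) = 2.92934

V̂(ȳ_st) ≈ 2.93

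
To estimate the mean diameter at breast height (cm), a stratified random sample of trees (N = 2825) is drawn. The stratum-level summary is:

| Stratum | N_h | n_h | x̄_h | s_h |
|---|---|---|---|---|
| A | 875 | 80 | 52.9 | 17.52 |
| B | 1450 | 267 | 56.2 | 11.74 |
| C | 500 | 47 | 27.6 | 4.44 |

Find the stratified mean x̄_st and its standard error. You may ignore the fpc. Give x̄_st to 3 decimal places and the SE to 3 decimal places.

x̄_st ≈ 50.116, SE ≈ 0.719

x̄_st = Σ W_h x̄_h = (875·52.9 + 1450·56.2 + 500·27.6)/2825 = 50.11593
V̂(x̄_st) = Σ W_h² s_h²/n_h, with W_h = N_h/N and N = 2825:
  stratum A: (875/2825)²·17.52²/80 = 0.368093
  stratum B: (1450/2825)²·11.74²/267 = 0.135995
  stratum C: (500/2825)²·4.44²/47 = 0.0131393
V̂(x̄_st) = 0.517227
SE(x̄_st) = √0.517227 = 0.719185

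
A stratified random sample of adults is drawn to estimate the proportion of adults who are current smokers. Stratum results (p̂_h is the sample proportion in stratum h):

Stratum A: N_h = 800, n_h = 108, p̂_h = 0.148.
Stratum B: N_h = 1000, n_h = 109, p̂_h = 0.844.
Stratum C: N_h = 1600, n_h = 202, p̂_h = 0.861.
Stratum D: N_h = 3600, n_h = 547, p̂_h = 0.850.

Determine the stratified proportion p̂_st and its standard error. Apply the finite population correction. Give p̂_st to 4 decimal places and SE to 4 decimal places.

p̂_st ≈ 0.7714, SE ≈ 0.0107

N = 7000; stratum weights W_h = N_h/N.
p̂_st = Σ W_h p̂_h = (800·0.148 + 1000·0.844 + 1600·0.861 + 3600·0.850)/7000 = 0.77143
V̂(p̂_st) = Σ W_h² (1 − n_h/N_h) p̂_h(1−p̂_h)/(n_h−1):
  stratum A: (800/7000)²·(1 − 108/800)·0.148·0.852/107 = 1.33143e-05
  stratum B: (1000/7000)²·(1 − 109/1000)·0.844·0.156/108 = 2.21679e-05
  stratum C: (1600/7000)²·(1 − 202/1600)·0.861·0.139/201 = 2.71802e-05
  stratum D: (3600/7000)²·(1 − 547/3600)·0.850·0.150/546 = 5.23782e-05
V̂(p̂_st) = 0.000115041; SE = √V̂ = 0.0107257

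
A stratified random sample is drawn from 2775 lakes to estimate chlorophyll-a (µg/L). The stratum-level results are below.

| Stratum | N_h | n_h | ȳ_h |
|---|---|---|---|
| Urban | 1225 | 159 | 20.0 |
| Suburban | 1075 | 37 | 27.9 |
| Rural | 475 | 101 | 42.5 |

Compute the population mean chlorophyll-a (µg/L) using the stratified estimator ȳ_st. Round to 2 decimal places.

N = Σ N_h = 2775. Stratum weights W_h = N_h/N.
ȳ_st = (1225·20.0 + 1075·27.9 + 475·42.5) / 2775 = 26.9117

ȳ_st ≈ 26.91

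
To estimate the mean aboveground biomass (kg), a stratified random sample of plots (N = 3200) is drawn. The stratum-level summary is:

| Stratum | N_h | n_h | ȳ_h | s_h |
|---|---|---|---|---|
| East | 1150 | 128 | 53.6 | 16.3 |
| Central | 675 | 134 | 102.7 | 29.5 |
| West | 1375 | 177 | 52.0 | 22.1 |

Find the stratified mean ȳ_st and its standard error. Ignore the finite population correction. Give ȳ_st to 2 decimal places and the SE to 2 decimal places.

ȳ_st ≈ 63.27, SE ≈ 1.03

ȳ_st = Σ W_h ȳ_h = (1150·53.6 + 675·102.7 + 1375·52.0)/3200 = 63.26953
V̂(ȳ_st) = Σ W_h² s_h²/n_h, with W_h = N_h/N and N = 3200:
  stratum East: (1150/3200)²·16.3²/128 = 0.268078
  stratum Central: (675/3200)²·29.5²/134 = 0.288966
  stratum West: (1375/3200)²·22.1²/177 = 0.509468
V̂(ȳ_st) = 1.06651
SE(ȳ_st) = √1.06651 = 1.03272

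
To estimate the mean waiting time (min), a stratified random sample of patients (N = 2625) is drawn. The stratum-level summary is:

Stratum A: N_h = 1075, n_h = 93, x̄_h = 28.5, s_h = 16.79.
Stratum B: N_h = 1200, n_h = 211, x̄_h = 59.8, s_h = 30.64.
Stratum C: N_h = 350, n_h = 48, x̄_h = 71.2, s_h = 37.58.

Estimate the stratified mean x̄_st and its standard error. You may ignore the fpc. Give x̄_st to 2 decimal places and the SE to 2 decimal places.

x̄_st = Σ W_h x̄_h = (1075·28.5 + 1200·59.8 + 350·71.2)/2625 = 48.50190
V̂(x̄_st) = Σ W_h² s_h²/n_h, with W_h = N_h/N and N = 2625:
  stratum A: (1075/2625)²·16.79²/93 = 0.508366
  stratum B: (1200/2625)²·30.64²/211 = 0.92982
  stratum C: (350/2625)²·37.58²/48 = 0.523058
V̂(x̄_st) = 1.96124
SE(x̄_st) = √1.96124 = 1.40044

x̄_st ≈ 48.50, SE ≈ 1.40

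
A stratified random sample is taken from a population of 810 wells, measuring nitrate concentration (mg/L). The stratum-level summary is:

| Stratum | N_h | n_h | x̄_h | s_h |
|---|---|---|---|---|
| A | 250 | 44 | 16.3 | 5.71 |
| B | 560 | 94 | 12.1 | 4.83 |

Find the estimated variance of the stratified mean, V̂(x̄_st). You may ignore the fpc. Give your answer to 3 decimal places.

V̂(x̄_st) ≈ 0.189

V̂(x̄_st) = Σ W_h² s_h²/n_h, with W_h = N_h/N and N = 810:
  stratum A: (250/810)²·5.71²/44 = 0.0705878
  stratum B: (560/810)²·4.83²/94 = 0.118624
V̂(x̄_st) = 0.189212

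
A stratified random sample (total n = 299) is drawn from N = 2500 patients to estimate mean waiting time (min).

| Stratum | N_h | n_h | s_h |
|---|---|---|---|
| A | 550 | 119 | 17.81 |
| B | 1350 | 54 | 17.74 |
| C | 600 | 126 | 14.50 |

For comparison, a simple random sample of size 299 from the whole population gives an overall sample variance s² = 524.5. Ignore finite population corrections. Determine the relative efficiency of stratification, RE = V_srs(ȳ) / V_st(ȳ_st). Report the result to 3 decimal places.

V̂(ȳ_st) = Σ W_h² s_h²/n_h, with W_h = N_h/N and N = 2500:
  stratum A: (550/2500)²·17.81²/119 = 0.129011
  stratum B: (1350/2500)²·17.74²/54 = 1.69942
  stratum C: (600/2500)²·14.50²/126 = 0.0961143
V_st = 1.92455
V_srs = s²/n = 524.5/299 = 1.75418
Relative efficiency = V_srs / V_st = 1.75418/1.92455 = 0.9115

RE ≈ 0.911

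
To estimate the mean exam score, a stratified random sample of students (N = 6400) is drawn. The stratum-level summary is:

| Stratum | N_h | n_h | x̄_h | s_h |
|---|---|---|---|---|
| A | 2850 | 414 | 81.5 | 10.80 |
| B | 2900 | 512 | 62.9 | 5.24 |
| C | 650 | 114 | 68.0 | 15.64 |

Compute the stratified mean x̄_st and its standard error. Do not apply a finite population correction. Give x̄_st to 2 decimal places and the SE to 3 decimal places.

x̄_st ≈ 71.70, SE ≈ 0.298

x̄_st = Σ W_h x̄_h = (2850·81.5 + 2900·62.9 + 650·68.0)/6400 = 71.70078
V̂(x̄_st) = Σ W_h² s_h²/n_h, with W_h = N_h/N and N = 6400:
  stratum A: (2850/6400)²·10.80²/414 = 0.0558698
  stratum B: (2900/6400)²·5.24²/512 = 0.011011
  stratum C: (650/6400)²·15.64²/114 = 0.0221328
V̂(x̄_st) = 0.0890136
SE(x̄_st) = √0.0890136 = 0.298351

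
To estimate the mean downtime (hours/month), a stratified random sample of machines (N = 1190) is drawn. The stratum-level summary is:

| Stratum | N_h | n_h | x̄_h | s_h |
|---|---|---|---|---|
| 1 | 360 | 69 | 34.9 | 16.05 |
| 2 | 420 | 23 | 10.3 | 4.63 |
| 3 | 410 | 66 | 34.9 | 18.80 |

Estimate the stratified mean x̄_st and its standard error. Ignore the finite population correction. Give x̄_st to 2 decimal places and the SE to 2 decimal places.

x̄_st ≈ 26.22, SE ≈ 1.05

x̄_st = Σ W_h x̄_h = (360·34.9 + 420·10.3 + 410·34.9)/1190 = 26.21765
V̂(x̄_st) = Σ W_h² s_h²/n_h, with W_h = N_h/N and N = 1190:
  stratum 1: (360/1190)²·16.05²/69 = 0.341674
  stratum 2: (420/1190)²·4.63²/23 = 0.116102
  stratum 3: (410/1190)²·18.80²/66 = 0.63569
V̂(x̄_st) = 1.09347
SE(x̄_st) = √1.09347 = 1.04569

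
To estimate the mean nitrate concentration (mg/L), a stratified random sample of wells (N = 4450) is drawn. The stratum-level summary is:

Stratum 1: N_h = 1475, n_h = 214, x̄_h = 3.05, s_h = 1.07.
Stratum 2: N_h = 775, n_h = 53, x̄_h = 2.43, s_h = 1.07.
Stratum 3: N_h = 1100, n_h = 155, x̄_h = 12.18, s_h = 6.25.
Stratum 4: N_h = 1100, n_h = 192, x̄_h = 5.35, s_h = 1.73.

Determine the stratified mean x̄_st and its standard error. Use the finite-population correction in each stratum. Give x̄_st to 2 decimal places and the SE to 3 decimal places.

x̄_st = Σ W_h x̄_h = (1475·3.05 + 775·2.43 + 1100·12.18 + 1100·5.35)/4450 = 5.76742
V̂(x̄_st) = Σ W_h² (1 − n_h/N_h) s_h²/n_h, with W_h = N_h/N and N = 4450:
  stratum 1: (1475/4450)²·(1 − 214/1475)·1.07²/214 = 0.000502506
  stratum 2: (775/4450)²·(1 − 53/775)·1.07²/53 = 0.000610394
  stratum 3: (1100/4450)²·(1 − 155/1100)·6.25²/155 = 0.0132292
  stratum 4: (1100/4450)²·(1 − 192/1100)·1.73²/192 = 0.00078623
V̂(x̄_st) = 0.0151283
SE(x̄_st) = √0.0151283 = 0.122997

x̄_st ≈ 5.77, SE ≈ 0.123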